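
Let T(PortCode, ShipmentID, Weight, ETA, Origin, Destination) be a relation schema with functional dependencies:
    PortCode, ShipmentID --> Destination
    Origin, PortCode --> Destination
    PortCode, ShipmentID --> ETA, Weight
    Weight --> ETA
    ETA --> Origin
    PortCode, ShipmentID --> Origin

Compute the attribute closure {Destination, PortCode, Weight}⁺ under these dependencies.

Start with {Destination, PortCode, Weight}.
Weight --> ETA applies; add {ETA} → now {Destination, ETA, PortCode, Weight}.
ETA --> Origin applies; add {Origin} → now {Destination, ETA, Origin, PortCode, Weight}.
No further FD applies.

{Destination, ETA, Origin, PortCode, Weight}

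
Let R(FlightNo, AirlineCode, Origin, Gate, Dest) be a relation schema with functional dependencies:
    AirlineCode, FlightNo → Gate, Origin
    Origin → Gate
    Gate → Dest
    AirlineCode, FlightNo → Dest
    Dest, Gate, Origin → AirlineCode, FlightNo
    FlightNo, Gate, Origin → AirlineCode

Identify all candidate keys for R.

{Origin} is a candidate key since {Origin}⁺ = {AirlineCode, Dest, FlightNo, Gate, Origin} covers every attribute.
{AirlineCode, FlightNo} is a candidate key since {AirlineCode, FlightNo}⁺ = {AirlineCode, Dest, FlightNo, Gate, Origin} covers every attribute.
No proper subset of any of these is a key, and no other minimal superkey exists.

{AirlineCode, FlightNo}, {Origin}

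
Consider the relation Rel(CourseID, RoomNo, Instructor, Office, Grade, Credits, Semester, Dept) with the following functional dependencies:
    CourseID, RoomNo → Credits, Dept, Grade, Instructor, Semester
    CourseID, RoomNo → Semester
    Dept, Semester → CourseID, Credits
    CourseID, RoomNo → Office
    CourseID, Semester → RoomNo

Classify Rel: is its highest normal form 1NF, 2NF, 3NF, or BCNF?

BCNF

Candidate keys: {CourseID, RoomNo}, {CourseID, Semester}, {Dept, Semester}. Prime attributes: {CourseID, Dept, RoomNo, Semester}.
Each dependency's left side is a superkey — BCNF holds.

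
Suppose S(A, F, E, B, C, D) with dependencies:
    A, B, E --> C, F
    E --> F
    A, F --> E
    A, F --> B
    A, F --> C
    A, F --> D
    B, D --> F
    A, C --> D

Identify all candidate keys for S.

{A} never appears on the right of any FD, so every key must include it.
{A, E} is a candidate key since {A, E}⁺ = {A, B, C, D, E, F} covers every attribute.
{A, F} is a candidate key since {A, F}⁺ = {A, B, C, D, E, F} covers every attribute.
{A, B, C} is a candidate key since {A, B, C}⁺ = {A, B, C, D, E, F} covers every attribute.
{A, B, D} is a candidate key since {A, B, D}⁺ = {A, B, C, D, E, F} covers every attribute.
Any other superkey properly contains one of these, so there are no further candidate keys.

{A, B, C}, {A, B, D}, {A, E}, {A, F}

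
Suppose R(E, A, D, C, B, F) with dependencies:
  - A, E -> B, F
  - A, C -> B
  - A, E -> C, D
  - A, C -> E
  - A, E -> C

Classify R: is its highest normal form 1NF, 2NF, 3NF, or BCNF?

BCNF

Candidate keys: {A, C}, {A, E}. Prime attributes: {A, C, E}.
Each dependency's left side is a superkey — BCNF holds.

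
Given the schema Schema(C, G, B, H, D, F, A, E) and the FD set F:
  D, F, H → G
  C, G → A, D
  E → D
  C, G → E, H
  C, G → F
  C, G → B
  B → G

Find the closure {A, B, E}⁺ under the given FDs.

{A, B, D, E, G}

Start with {A, B, E}.
E → D applies; add {D} → now {A, B, D, E}.
B → G applies; add {G} → now {A, B, D, E, G}.
No further FD applies.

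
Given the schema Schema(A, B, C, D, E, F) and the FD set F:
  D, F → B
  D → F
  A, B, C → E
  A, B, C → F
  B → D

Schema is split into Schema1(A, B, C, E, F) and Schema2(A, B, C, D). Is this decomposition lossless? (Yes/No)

Yes

Schema1 ∩ Schema2 = {A, B, C}; its closure under F is {A, B, C, D, E, F}.
Schema1 is contained in that closure, so Schema1 ∩ Schema2 → Schema1 holds and the join is lossless.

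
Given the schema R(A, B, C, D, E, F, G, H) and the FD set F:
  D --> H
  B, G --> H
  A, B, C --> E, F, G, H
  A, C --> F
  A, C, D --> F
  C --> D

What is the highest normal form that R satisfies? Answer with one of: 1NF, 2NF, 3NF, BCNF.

1NF

Candidate key: {A, B, C}. Prime attributes: {A, B, C}.
D --> H breaks BCNF: {D}⁺ = {D, H}, so {D} is not a superkey.
D --> H determines the non-prime attribute {H} from a non-superkey — 3NF is violated.
The proper key subset {C} of {A, B, C} determines non-prime {D, H}, so the relation is not even in 2NF.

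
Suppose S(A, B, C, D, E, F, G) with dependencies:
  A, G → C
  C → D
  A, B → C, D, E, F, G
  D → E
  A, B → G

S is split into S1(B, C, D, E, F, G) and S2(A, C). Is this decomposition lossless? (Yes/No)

No

The shared attributes are {C} and {C}⁺ = {C, D, E}.
Neither S1 nor S2 is contained in that closure, so the decomposition is lossy.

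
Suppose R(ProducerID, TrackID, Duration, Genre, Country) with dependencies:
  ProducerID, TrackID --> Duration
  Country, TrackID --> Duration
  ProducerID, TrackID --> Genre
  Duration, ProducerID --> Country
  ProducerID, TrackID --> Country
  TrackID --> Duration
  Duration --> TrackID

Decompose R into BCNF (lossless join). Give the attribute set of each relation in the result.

Candidate keys of the original relation: {Duration, ProducerID}, {ProducerID, TrackID}.
In {Country, Duration, Genre, ProducerID, TrackID}, {Country, TrackID} is not a superkey ({Country, TrackID}⁺ restricted to this set is {Country, Duration, TrackID}), so split on Country, TrackID --> Duration into {Country, Duration, TrackID} and {Country, Genre, ProducerID, TrackID}.
In {Country, Duration, TrackID}, {TrackID} is not a superkey ({TrackID}⁺ restricted to this set is {Duration, TrackID}), so split on TrackID --> Duration into {Duration, TrackID} and {Country, TrackID}.
{Duration, TrackID}: every determinant is a superkey — BCNF.
{Country, TrackID}: every determinant is a superkey — BCNF.
{Country, Genre, ProducerID, TrackID}: every determinant is a superkey — BCNF.

{Country, Genre, ProducerID, TrackID}; {Duration, TrackID}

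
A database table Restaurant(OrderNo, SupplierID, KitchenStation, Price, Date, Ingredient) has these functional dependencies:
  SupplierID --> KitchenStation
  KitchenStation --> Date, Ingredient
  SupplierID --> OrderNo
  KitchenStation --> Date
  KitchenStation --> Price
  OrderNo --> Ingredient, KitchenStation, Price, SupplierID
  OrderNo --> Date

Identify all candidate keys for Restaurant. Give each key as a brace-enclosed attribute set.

{OrderNo}⁺ = {Date, Ingredient, KitchenStation, OrderNo, Price, SupplierID}, which is every attribute, so {OrderNo} is a candidate key.
{SupplierID}⁺ = {Date, Ingredient, KitchenStation, OrderNo, Price, SupplierID}, which is every attribute, so {SupplierID} is a candidate key.
Any other superkey properly contains one of these, so there are no further candidate keys.

{OrderNo}, {SupplierID}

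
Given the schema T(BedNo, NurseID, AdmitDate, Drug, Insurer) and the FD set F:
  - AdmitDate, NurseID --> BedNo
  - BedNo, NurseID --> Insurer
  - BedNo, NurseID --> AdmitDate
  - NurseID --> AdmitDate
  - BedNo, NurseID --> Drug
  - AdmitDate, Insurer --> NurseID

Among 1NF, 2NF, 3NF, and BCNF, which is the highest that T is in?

Candidate keys: {AdmitDate, Insurer}, {NurseID}. Prime attributes: {AdmitDate, Insurer, NurseID}.
The left-hand side of every FD is a superkey, so BCNF is satisfied.

BCNF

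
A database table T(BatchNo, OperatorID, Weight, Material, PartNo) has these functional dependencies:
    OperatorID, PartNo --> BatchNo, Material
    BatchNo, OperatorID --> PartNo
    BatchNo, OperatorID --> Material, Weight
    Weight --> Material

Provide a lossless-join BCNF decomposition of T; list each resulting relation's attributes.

Candidate keys of the original relation: {BatchNo, OperatorID}, {OperatorID, PartNo}.
Within {BatchNo, Material, OperatorID, PartNo, Weight}: {Weight}⁺ ∩ {BatchNo, Material, OperatorID, PartNo, Weight} = {Material, Weight}, not the whole set, so Weight --> Material violates BCNF; decompose into {Material, Weight} and {BatchNo, OperatorID, PartNo, Weight}.
{Material, Weight} has no BCNF violation.
{BatchNo, OperatorID, PartNo, Weight} has no BCNF violation.

{BatchNo, OperatorID, PartNo, Weight}; {Material, Weight}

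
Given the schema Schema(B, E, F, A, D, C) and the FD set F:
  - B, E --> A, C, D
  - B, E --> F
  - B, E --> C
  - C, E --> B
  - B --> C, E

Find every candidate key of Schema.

{B}, {C, E}

Closure of {B} is {A, B, C, D, E, F}, the whole schema; {B} is a candidate key.
Closure of {C, E} is {A, B, C, D, E, F}, the whole schema; {C, E} is a candidate key.
These are minimal and exhaustive — every other superkey contains one of them.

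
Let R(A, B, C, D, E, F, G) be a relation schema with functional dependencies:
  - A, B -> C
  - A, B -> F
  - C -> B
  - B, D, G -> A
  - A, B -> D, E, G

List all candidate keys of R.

{A, B} is a candidate key since {A, B}⁺ = {A, B, C, D, E, F, G} covers every attribute.
{A, C} is a candidate key since {A, C}⁺ = {A, B, C, D, E, F, G} covers every attribute.
{B, D, G} is a candidate key since {B, D, G}⁺ = {A, B, C, D, E, F, G} covers every attribute.
{C, D, G} is a candidate key since {C, D, G}⁺ = {A, B, C, D, E, F, G} covers every attribute.
Any other superkey properly contains one of these, so there are no further candidate keys.

{A, B}, {A, C}, {B, D, G}, {C, D, G}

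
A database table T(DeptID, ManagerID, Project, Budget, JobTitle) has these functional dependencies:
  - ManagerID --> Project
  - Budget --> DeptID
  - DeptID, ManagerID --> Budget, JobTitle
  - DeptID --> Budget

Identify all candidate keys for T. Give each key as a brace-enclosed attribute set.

{Budget, ManagerID}, {DeptID, ManagerID}

No FD produces {ManagerID}, so it must be in every candidate key.
{Budget, ManagerID}⁺ = {Budget, DeptID, JobTitle, ManagerID, Project} — all of the relation — so {Budget, ManagerID} is a candidate key.
{DeptID, ManagerID}⁺ = {Budget, DeptID, JobTitle, ManagerID, Project} — all of the relation — so {DeptID, ManagerID} is a candidate key.
These are minimal and exhaustive — every other superkey contains one of them.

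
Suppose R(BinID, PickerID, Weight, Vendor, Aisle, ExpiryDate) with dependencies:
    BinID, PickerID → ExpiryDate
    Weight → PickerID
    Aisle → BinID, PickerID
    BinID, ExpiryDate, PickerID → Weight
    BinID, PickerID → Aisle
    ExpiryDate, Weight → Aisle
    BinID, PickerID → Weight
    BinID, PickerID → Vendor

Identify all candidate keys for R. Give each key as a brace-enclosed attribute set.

{Aisle}, {BinID, PickerID}, {BinID, Weight}, {ExpiryDate, Weight}

{Aisle}⁺ = {Aisle, BinID, ExpiryDate, PickerID, Vendor, Weight}, which is every attribute, so {Aisle} is a candidate key.
{BinID, PickerID}⁺ = {Aisle, BinID, ExpiryDate, PickerID, Vendor, Weight}, which is every attribute, so {BinID, PickerID} is a candidate key.
{BinID, Weight}⁺ = {Aisle, BinID, ExpiryDate, PickerID, Vendor, Weight}, which is every attribute, so {BinID, Weight} is a candidate key.
{ExpiryDate, Weight}⁺ = {Aisle, BinID, ExpiryDate, PickerID, Vendor, Weight}, which is every attribute, so {ExpiryDate, Weight} is a candidate key.
These are minimal and exhaustive — every other superkey contains one of them.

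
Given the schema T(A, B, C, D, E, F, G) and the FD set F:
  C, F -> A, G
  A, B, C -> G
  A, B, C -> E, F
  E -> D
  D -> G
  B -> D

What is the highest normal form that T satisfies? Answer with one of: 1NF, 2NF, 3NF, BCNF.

1NF

Candidate keys: {A, B, C}, {B, C, F}. Prime attributes: {A, B, C, F}.
C, F -> A, G breaks BCNF: {C, F}⁺ = {A, C, F, G}, so {C, F} is not a superkey.
C, F -> A, G determines the non-prime attribute {G} from a non-superkey — 3NF is violated.
The proper key subset {B} of {A, B, C} determines non-prime {D, G}, so the relation is not even in 2NF.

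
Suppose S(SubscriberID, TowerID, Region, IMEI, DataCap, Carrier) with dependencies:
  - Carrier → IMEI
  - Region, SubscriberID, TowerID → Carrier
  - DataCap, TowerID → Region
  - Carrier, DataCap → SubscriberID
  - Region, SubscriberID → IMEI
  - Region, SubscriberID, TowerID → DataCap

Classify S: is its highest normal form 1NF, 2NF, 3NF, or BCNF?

1NF

Candidate keys: {Carrier, DataCap, TowerID}, {DataCap, SubscriberID, TowerID}, {Region, SubscriberID, TowerID}. Prime attributes: {Carrier, DataCap, Region, SubscriberID, TowerID}.
Carrier → IMEI breaks BCNF: {Carrier}⁺ = {Carrier, IMEI}, so {Carrier} is not a superkey.
Because {IMEI} is non-prime and the left side of Carrier → IMEI is not a superkey, the relation is not in 3NF.
Since {Carrier} ⊂ {Carrier, DataCap, TowerID} and {Carrier}⁺ ⊇ {IMEI} with {IMEI} non-prime, there is a partial dependency; 2NF fails.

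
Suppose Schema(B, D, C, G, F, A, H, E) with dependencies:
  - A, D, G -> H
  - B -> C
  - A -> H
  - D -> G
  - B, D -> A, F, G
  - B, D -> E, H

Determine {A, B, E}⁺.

Start with {A, B, E}.
B -> C applies; add {C} → now {A, B, C, E}.
A -> H applies; add {H} → now {A, B, C, E, H}.
No further FD applies.

{A, B, C, E, H}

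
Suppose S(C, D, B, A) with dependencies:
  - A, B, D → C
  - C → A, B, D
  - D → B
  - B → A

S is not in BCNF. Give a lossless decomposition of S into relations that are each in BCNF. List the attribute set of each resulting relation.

Candidate keys of the original relation: {C}, {D}.
In {A, B, C, D}, {B} is not a superkey ({B}⁺ restricted to this set is {A, B}), so split on B → A into {A, B} and {B, C, D}.
{A, B} is in BCNF.
{B, C, D} is in BCNF.

{A, B}; {B, C, D}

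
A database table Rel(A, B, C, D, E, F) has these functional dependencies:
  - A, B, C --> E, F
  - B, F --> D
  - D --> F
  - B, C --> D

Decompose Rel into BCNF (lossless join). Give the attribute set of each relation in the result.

Candidate key of the original relation: {A, B, C}.
In {A, B, C, D, E, F}, {B, F} is not a superkey ({B, F}⁺ restricted to this set is {B, D, F}), so split on B, F --> D into {B, D, F} and {A, B, C, E, F}.
In {B, D, F}, {D} is not a superkey ({D}⁺ restricted to this set is {D, F}), so split on D --> F into {D, F} and {B, D}.
{D, F} is in BCNF.
{B, D} is in BCNF.
In {A, B, C, E, F}, {B, C} is not a superkey ({B, C}⁺ restricted to this set is {B, C, F}), so split on B, C --> F into {B, C, F} and {A, B, C, E}.
{B, C, F} is in BCNF.
{A, B, C, E} is in BCNF.

{A, B, C, E}; {B, C, F}; {B, D}; {D, F}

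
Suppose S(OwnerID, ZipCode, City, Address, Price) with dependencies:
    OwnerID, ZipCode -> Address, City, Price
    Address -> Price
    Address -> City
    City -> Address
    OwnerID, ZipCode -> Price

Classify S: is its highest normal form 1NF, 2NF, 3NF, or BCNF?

Candidate key: {OwnerID, ZipCode}. Prime attributes: {OwnerID, ZipCode}.
Address -> Price breaks BCNF: {Address}⁺ = {Address, City, Price}, so {Address} is not a superkey.
Because {Price} is non-prime and the left side of Address -> Price is not a superkey, the relation is not in 3NF.
No proper subset of a key has a non-prime attribute in its closure, so there is no partial dependency; 2NF holds.

2NF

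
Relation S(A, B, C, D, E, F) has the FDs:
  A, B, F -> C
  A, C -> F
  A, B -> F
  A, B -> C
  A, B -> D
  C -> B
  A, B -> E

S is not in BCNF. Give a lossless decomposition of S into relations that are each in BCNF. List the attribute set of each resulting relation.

{A, C, D, E, F}; {B, C}

Candidate keys of the original relation: {A, B}, {A, C}.
{A, B, C, D, E, F}: {C} determines {B, C} here but is not a superkey — split on C -> B, giving {B, C} and {A, C, D, E, F}.
{B, C} has no BCNF violation.
{A, C, D, E, F} has no BCNF violation.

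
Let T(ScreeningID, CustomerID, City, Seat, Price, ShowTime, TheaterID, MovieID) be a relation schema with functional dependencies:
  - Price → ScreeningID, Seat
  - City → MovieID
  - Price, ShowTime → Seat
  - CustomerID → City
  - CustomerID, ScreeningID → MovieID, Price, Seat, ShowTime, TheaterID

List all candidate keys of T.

{CustomerID, Price}, {CustomerID, ScreeningID}

{CustomerID} never appears on the right of any FD, so every key must include it.
{CustomerID, Price} is a candidate key since {CustomerID, Price}⁺ = {City, CustomerID, MovieID, Price, ScreeningID, Seat, ShowTime, TheaterID} covers every attribute.
{CustomerID, ScreeningID} is a candidate key since {CustomerID, ScreeningID}⁺ = {City, CustomerID, MovieID, Price, ScreeningID, Seat, ShowTime, TheaterID} covers every attribute.
Any other superkey properly contains one of these, so there are no further candidate keys.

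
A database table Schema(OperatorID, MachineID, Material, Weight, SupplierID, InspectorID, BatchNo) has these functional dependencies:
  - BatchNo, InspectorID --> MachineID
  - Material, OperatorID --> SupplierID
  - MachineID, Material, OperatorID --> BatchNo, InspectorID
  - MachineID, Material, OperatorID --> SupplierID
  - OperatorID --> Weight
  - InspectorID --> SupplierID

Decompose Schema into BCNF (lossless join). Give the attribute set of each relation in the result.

{BatchNo, InspectorID, MachineID}; {BatchNo, InspectorID, Material, OperatorID}; {InspectorID, SupplierID}; {OperatorID, Weight}

Candidate keys of the original relation: {BatchNo, InspectorID, Material, OperatorID}, {MachineID, Material, OperatorID}.
In {BatchNo, InspectorID, MachineID, Material, OperatorID, SupplierID, Weight}, {BatchNo, InspectorID} is not a superkey ({BatchNo, InspectorID}⁺ restricted to this set is {BatchNo, InspectorID, MachineID, SupplierID}), so split on BatchNo, InspectorID --> MachineID, SupplierID into {BatchNo, InspectorID, MachineID, SupplierID} and {BatchNo, InspectorID, Material, OperatorID, Weight}.
In {BatchNo, InspectorID, MachineID, SupplierID}, {InspectorID} is not a superkey ({InspectorID}⁺ restricted to this set is {InspectorID, SupplierID}), so split on InspectorID --> SupplierID into {InspectorID, SupplierID} and {BatchNo, InspectorID, MachineID}.
{InspectorID, SupplierID} is in BCNF.
{BatchNo, InspectorID, MachineID} is in BCNF.
In {BatchNo, InspectorID, Material, OperatorID, Weight}, {Material, OperatorID} is not a superkey ({Material, OperatorID}⁺ restricted to this set is {Material, OperatorID, Weight}), so split on Material, OperatorID --> Weight into {Material, OperatorID, Weight} and {BatchNo, InspectorID, Material, OperatorID}.
In {Material, OperatorID, Weight}, {OperatorID} is not a superkey ({OperatorID}⁺ restricted to this set is {OperatorID, Weight}), so split on OperatorID --> Weight into {OperatorID, Weight} and {Material, OperatorID}.
{OperatorID, Weight} is in BCNF.
{Material, OperatorID} is in BCNF.
{BatchNo, InspectorID, Material, OperatorID} is in BCNF.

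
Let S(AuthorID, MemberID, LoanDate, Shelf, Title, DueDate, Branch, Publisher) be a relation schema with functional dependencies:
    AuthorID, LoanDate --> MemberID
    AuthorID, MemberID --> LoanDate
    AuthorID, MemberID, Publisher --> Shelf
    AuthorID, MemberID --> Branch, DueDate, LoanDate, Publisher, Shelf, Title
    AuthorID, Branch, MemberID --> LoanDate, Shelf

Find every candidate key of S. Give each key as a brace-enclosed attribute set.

{AuthorID} never appears on the right of any FD, so every key must include it.
{AuthorID, LoanDate}⁺ = {AuthorID, Branch, DueDate, LoanDate, MemberID, Publisher, Shelf, Title} — all of the relation — so {AuthorID, LoanDate} is a candidate key.
{AuthorID, MemberID}⁺ = {AuthorID, Branch, DueDate, LoanDate, MemberID, Publisher, Shelf, Title} — all of the relation — so {AuthorID, MemberID} is a candidate key.
These are minimal and exhaustive — every other superkey contains one of them.

{AuthorID, LoanDate}, {AuthorID, MemberID}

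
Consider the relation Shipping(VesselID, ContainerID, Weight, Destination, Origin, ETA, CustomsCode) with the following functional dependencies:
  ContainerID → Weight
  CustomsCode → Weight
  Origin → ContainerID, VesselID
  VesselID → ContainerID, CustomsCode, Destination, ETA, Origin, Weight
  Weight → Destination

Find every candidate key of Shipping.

{Origin}, {VesselID}

{Origin} is a candidate key since {Origin}⁺ = {ContainerID, CustomsCode, Destination, ETA, Origin, VesselID, Weight} covers every attribute.
{VesselID} is a candidate key since {VesselID}⁺ = {ContainerID, CustomsCode, Destination, ETA, Origin, VesselID, Weight} covers every attribute.
These are minimal and exhaustive — every other superkey contains one of them.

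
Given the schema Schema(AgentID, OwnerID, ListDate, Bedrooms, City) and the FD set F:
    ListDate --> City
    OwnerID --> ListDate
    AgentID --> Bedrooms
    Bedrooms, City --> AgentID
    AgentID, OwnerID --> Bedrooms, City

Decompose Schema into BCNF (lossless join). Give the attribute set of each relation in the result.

{AgentID, Bedrooms}; {AgentID, OwnerID}; {City, ListDate}; {ListDate, OwnerID}

Candidate keys of the original relation: {AgentID, OwnerID}, {Bedrooms, OwnerID}.
{AgentID, Bedrooms, City, ListDate, OwnerID}: {ListDate} determines {City, ListDate} here but is not a superkey — split on ListDate --> City, giving {City, ListDate} and {AgentID, Bedrooms, ListDate, OwnerID}.
{City, ListDate} has no BCNF violation.
{AgentID, Bedrooms, ListDate, OwnerID}: {OwnerID} determines {ListDate, OwnerID} here but is not a superkey — split on OwnerID --> ListDate, giving {ListDate, OwnerID} and {AgentID, Bedrooms, OwnerID}.
{ListDate, OwnerID} has no BCNF violation.
{AgentID, Bedrooms, OwnerID}: {AgentID} determines {AgentID, Bedrooms} here but is not a superkey — split on AgentID --> Bedrooms, giving {AgentID, Bedrooms} and {AgentID, OwnerID}.
{AgentID, Bedrooms} has no BCNF violation.
{AgentID, OwnerID} has no BCNF violation.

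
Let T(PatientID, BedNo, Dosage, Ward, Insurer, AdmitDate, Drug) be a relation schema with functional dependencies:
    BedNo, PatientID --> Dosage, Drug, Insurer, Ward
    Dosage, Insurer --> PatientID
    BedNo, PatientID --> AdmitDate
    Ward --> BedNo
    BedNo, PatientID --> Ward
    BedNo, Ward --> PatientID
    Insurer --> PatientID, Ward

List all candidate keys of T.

{Insurer} is a candidate key since {Insurer}⁺ = {AdmitDate, BedNo, Dosage, Drug, Insurer, PatientID, Ward} covers every attribute.
{Ward} is a candidate key since {Ward}⁺ = {AdmitDate, BedNo, Dosage, Drug, Insurer, PatientID, Ward} covers every attribute.
{BedNo, PatientID} is a candidate key since {BedNo, PatientID}⁺ = {AdmitDate, BedNo, Dosage, Drug, Insurer, PatientID, Ward} covers every attribute.
No proper subset of any of these is a key, and no other minimal superkey exists.

{BedNo, PatientID}, {Insurer}, {Ward}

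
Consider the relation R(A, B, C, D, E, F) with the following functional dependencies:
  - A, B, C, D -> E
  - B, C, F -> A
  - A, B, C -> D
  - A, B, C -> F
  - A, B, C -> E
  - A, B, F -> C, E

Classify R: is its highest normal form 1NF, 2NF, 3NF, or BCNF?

BCNF

Candidate keys: {A, B, C}, {A, B, F}, {B, C, F}. Prime attributes: {A, B, C, F}.
The left-hand side of every FD is a superkey, so BCNF is satisfied.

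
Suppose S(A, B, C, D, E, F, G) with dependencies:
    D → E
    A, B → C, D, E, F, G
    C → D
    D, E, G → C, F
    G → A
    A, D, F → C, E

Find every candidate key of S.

{A, B}, {B, G}

No FD produces {B}, so it must be in every candidate key.
{A, B} is a candidate key since {A, B}⁺ = {A, B, C, D, E, F, G} covers every attribute.
{B, G} is a candidate key since {B, G}⁺ = {A, B, C, D, E, F, G} covers every attribute.
These are minimal and exhaustive — every other superkey contains one of them.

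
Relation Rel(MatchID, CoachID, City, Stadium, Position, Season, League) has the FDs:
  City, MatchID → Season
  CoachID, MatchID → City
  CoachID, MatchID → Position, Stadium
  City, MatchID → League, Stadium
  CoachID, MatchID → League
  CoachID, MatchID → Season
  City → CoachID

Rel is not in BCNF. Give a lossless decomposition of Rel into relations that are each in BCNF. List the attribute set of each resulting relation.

{City, CoachID}; {City, League, MatchID, Position, Season, Stadium}

Candidate keys of the original relation: {City, MatchID}, {CoachID, MatchID}.
Within {City, CoachID, League, MatchID, Position, Season, Stadium}: {City}⁺ ∩ {City, CoachID, League, MatchID, Position, Season, Stadium} = {City, CoachID}, not the whole set, so City → CoachID violates BCNF; decompose into {City, CoachID} and {City, League, MatchID, Position, Season, Stadium}.
{City, CoachID} has no BCNF violation.
{City, League, MatchID, Position, Season, Stadium} has no BCNF violation.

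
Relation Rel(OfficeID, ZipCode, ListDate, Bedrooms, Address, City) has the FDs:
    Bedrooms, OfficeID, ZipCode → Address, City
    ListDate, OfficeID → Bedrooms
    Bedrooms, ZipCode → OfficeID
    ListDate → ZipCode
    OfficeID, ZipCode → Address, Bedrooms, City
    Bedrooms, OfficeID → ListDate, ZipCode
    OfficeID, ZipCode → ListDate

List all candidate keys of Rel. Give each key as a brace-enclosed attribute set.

Closure of {Bedrooms, ListDate} is {Address, Bedrooms, City, ListDate, OfficeID, ZipCode}, the whole schema; {Bedrooms, ListDate} is a candidate key.
Closure of {Bedrooms, OfficeID} is {Address, Bedrooms, City, ListDate, OfficeID, ZipCode}, the whole schema; {Bedrooms, OfficeID} is a candidate key.
Closure of {Bedrooms, ZipCode} is {Address, Bedrooms, City, ListDate, OfficeID, ZipCode}, the whole schema; {Bedrooms, ZipCode} is a candidate key.
Closure of {ListDate, OfficeID} is {Address, Bedrooms, City, ListDate, OfficeID, ZipCode}, the whole schema; {ListDate, OfficeID} is a candidate key.
Closure of {OfficeID, ZipCode} is {Address, Bedrooms, City, ListDate, OfficeID, ZipCode}, the whole schema; {OfficeID, ZipCode} is a candidate key.
Any other superkey properly contains one of these, so there are no further candidate keys.

{Bedrooms, ListDate}, {Bedrooms, OfficeID}, {Bedrooms, ZipCode}, {ListDate, OfficeID}, {OfficeID, ZipCode}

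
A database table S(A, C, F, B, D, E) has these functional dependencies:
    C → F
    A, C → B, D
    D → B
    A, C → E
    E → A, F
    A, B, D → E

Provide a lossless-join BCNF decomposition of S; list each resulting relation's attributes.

Candidate keys of the original relation: {A, C}, {C, E}.
Within {A, B, C, D, E, F}: {C}⁺ ∩ {A, B, C, D, E, F} = {C, F}, not the whole set, so C → F violates BCNF; decompose into {C, F} and {A, B, C, D, E}.
{C, F}: every determinant is a superkey — BCNF.
Within {A, B, C, D, E}: {D}⁺ ∩ {A, B, C, D, E} = {B, D}, not the whole set, so D → B violates BCNF; decompose into {B, D} and {A, C, D, E}.
{B, D}: every determinant is a superkey — BCNF.
Within {A, C, D, E}: {E}⁺ ∩ {A, C, D, E} = {A, E}, not the whole set, so E → A violates BCNF; decompose into {A, E} and {C, D, E}.
{A, E}: every determinant is a superkey — BCNF.
{C, D, E}: every determinant is a superkey — BCNF.

{A, E}; {B, D}; {C, D, E}; {C, F}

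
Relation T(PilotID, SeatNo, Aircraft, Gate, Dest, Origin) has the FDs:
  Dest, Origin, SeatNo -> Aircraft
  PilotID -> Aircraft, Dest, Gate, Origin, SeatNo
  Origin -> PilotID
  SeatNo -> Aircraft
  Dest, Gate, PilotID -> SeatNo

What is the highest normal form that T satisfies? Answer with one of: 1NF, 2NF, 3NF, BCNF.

2NF

Candidate keys: {Origin}, {PilotID}. Prime attributes: {Origin, PilotID}.
SeatNo -> Aircraft: {SeatNo}⁺ = {Aircraft, SeatNo}, which is not all of the attributes, so the left side is not a superkey — BCNF is violated.
SeatNo -> Aircraft determines the non-prime attribute {Aircraft} from a non-superkey — 3NF is violated.
With only single-attribute keys there can be no partial dependency, so 2NF holds.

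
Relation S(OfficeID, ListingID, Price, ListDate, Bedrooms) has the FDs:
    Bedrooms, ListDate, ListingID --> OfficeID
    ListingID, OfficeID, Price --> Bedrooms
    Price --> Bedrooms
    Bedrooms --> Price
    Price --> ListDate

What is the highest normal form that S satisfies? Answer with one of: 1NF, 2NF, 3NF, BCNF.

Candidate keys: {Bedrooms, ListingID}, {ListingID, Price}. Prime attributes: {Bedrooms, ListingID, Price}.
Price --> Bedrooms breaks BCNF: {Price}⁺ = {Bedrooms, ListDate, Price}, so {Price} is not a superkey.
Price --> ListDate determines the non-prime attribute {ListDate} from a non-superkey — 3NF is violated.
{Bedrooms} is a proper subset of the key {Bedrooms, ListingID}, and {Bedrooms}⁺ contains the non-prime attribute {ListDate} — a partial dependency, so 2NF is violated.

1NF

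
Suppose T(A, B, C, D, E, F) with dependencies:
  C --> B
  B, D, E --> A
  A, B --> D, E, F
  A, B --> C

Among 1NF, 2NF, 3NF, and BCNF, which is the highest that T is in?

3NF

Candidate keys: {A, B}, {A, C}, {B, D, E}, {C, D, E}. Prime attributes: {A, B, C, D, E}.
For C --> B we have {C}⁺ = {B, C}; {C} is not a superkey, so BCNF fails.
But every attribute on its right side ({B}) is prime, and the same holds for every other non-superkey FD, so 3NF still holds.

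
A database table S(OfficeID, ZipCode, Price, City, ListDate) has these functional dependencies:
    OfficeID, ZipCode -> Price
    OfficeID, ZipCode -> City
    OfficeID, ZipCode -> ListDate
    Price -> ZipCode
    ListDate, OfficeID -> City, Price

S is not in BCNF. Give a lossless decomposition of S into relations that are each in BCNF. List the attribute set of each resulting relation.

{City, ListDate, OfficeID, Price}; {Price, ZipCode}

Candidate keys of the original relation: {ListDate, OfficeID}, {OfficeID, Price}, {OfficeID, ZipCode}.
Within {City, ListDate, OfficeID, Price, ZipCode}: {Price}⁺ ∩ {City, ListDate, OfficeID, Price, ZipCode} = {Price, ZipCode}, not the whole set, so Price -> ZipCode violates BCNF; decompose into {Price, ZipCode} and {City, ListDate, OfficeID, Price}.
{Price, ZipCode} is in BCNF.
{City, ListDate, OfficeID, Price} is in BCNF.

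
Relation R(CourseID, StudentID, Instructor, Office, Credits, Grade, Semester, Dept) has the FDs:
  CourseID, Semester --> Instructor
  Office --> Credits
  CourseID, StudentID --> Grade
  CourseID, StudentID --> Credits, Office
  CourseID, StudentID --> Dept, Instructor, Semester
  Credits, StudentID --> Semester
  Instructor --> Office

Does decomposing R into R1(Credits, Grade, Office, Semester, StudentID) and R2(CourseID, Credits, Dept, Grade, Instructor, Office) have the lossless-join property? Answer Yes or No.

No

R1 ∩ R2 = {Credits, Grade, Office}; its closure under F is {Credits, Grade, Office}.
R1 ⊄ {Credits, Grade, Office} and R2 ⊄ {Credits, Grade, Office}, so the split is lossy.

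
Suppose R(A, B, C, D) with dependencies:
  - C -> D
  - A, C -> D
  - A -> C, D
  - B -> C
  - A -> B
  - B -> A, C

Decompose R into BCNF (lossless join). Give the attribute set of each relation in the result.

{A, B, C}; {C, D}

Candidate keys of the original relation: {A}, {B}.
Within {A, B, C, D}: {C}⁺ ∩ {A, B, C, D} = {C, D}, not the whole set, so C -> D violates BCNF; decompose into {C, D} and {A, B, C}.
{C, D} is in BCNF.
{A, B, C} is in BCNF.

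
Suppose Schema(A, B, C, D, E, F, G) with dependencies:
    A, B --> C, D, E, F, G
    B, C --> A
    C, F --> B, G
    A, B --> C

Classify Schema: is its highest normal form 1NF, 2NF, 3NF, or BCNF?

BCNF

Candidate keys: {A, B}, {B, C}, {C, F}. Prime attributes: {A, B, C, F}.
Each dependency's left side is a superkey — BCNF holds.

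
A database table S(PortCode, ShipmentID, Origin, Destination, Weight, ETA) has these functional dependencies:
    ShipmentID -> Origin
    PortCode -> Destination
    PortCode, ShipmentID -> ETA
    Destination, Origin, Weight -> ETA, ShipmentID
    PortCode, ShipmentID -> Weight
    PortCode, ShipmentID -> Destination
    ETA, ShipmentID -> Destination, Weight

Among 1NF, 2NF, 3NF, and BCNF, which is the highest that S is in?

1NF

Candidate keys: {Origin, PortCode, Weight}, {PortCode, ShipmentID}. Prime attributes: {Origin, PortCode, ShipmentID, Weight}.
For ShipmentID -> Origin we have {ShipmentID}⁺ = {Origin, ShipmentID}; {ShipmentID} is not a superkey, so BCNF fails.
Because {Destination} is non-prime and the left side of PortCode -> Destination is not a superkey, the relation is not in 3NF.
The proper key subset {PortCode} of {PortCode, ShipmentID} determines non-prime {Destination}, so the relation is not even in 2NF.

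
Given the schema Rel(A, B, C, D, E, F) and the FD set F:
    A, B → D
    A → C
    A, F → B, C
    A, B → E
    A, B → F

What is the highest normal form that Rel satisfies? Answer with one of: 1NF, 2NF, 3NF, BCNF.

1NF

Candidate keys: {A, B}, {A, F}. Prime attributes: {A, B, F}.
A → C breaks BCNF: {A}⁺ = {A, C}, so {A} is not a superkey.
Because {C} is non-prime and the left side of A → C is not a superkey, the relation is not in 3NF.
{A} is a proper subset of the key {A, B}, and {A}⁺ contains the non-prime attribute {C} — a partial dependency, so 2NF is violated.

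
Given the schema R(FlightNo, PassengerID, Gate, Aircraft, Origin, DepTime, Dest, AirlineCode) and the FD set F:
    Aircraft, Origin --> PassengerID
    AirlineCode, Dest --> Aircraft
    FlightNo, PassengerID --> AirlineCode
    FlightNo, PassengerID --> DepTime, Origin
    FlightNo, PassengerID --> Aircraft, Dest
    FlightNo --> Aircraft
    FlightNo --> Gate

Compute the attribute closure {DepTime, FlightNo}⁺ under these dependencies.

{Aircraft, DepTime, FlightNo, Gate}

Start with {DepTime, FlightNo}.
FlightNo --> Aircraft applies; add {Aircraft} → now {Aircraft, DepTime, FlightNo}.
FlightNo --> Gate applies; add {Gate} → now {Aircraft, DepTime, FlightNo, Gate}.
No further FD applies.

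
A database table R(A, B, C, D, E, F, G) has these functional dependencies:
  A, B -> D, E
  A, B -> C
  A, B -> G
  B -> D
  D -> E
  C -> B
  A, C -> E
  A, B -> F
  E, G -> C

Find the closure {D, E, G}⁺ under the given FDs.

{B, C, D, E, G}

Start with {D, E, G}.
E, G -> C applies; add {C} → now {C, D, E, G}.
C -> B applies; add {B} → now {B, C, D, E, G}.
No further FD applies.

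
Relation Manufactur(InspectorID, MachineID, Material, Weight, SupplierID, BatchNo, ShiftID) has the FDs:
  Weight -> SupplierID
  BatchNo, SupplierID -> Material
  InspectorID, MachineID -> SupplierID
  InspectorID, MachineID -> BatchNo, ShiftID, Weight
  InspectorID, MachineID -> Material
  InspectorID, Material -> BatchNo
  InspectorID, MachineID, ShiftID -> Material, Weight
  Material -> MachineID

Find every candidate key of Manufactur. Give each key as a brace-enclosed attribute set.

{BatchNo, InspectorID, SupplierID}, {BatchNo, InspectorID, Weight}, {InspectorID, MachineID}, {InspectorID, Material}

No FD produces {InspectorID}, so it must be in every candidate key.
{InspectorID, MachineID}⁺ = {BatchNo, InspectorID, MachineID, Material, ShiftID, SupplierID, Weight}, which is every attribute, so {InspectorID, MachineID} is a candidate key.
{InspectorID, Material}⁺ = {BatchNo, InspectorID, MachineID, Material, ShiftID, SupplierID, Weight}, which is every attribute, so {InspectorID, Material} is a candidate key.
{BatchNo, InspectorID, SupplierID}⁺ = {BatchNo, InspectorID, MachineID, Material, ShiftID, SupplierID, Weight}, which is every attribute, so {BatchNo, InspectorID, SupplierID} is a candidate key.
{BatchNo, InspectorID, Weight}⁺ = {BatchNo, InspectorID, MachineID, Material, ShiftID, SupplierID, Weight}, which is every attribute, so {BatchNo, InspectorID, Weight} is a candidate key.
Any other superkey properly contains one of these, so there are no further candidate keys.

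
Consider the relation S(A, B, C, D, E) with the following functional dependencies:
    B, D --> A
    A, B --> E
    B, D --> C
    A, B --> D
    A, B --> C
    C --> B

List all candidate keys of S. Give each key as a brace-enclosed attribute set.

{A, B} is a candidate key since {A, B}⁺ = {A, B, C, D, E} covers every attribute.
{A, C} is a candidate key since {A, C}⁺ = {A, B, C, D, E} covers every attribute.
{B, D} is a candidate key since {B, D}⁺ = {A, B, C, D, E} covers every attribute.
{C, D} is a candidate key since {C, D}⁺ = {A, B, C, D, E} covers every attribute.
Any other superkey properly contains one of these, so there are no further candidate keys.

{A, B}, {A, C}, {B, D}, {C, D}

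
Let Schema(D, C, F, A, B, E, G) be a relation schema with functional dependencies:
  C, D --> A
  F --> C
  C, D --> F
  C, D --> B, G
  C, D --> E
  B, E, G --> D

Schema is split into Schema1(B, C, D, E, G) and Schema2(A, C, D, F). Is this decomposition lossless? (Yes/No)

Schema1 ∩ Schema2 = {C, D}; its closure under F is {A, B, C, D, E, F, G}.
This includes all of Schema1, so the common attributes are a superkey of Schema1 — the join is lossless.

Yes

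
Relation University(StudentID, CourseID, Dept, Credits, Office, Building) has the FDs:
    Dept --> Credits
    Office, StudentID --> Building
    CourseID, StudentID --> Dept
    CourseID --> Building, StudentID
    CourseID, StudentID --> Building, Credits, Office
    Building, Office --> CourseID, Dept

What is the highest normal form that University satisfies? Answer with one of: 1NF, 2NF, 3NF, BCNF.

2NF

Candidate keys: {Building, Office}, {CourseID}, {Office, StudentID}. Prime attributes: {Building, CourseID, Office, StudentID}.
Dept --> Credits breaks BCNF: {Dept}⁺ = {Credits, Dept}, so {Dept} is not a superkey.
Dept --> Credits has non-prime {Credits} on the right and a non-superkey on the left, so 3NF fails.
No non-prime attribute depends on a proper subset of any candidate key, so 2NF holds.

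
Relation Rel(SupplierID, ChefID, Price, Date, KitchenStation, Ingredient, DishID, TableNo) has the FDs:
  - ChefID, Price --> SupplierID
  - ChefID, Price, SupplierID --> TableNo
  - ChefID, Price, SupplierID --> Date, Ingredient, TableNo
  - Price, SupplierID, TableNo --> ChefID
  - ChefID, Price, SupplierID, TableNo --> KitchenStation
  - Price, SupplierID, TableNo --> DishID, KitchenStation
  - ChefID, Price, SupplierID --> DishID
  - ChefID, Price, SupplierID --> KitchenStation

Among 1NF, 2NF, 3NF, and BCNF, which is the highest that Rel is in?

BCNF

Candidate keys: {ChefID, Price}, {Price, SupplierID, TableNo}. Prime attributes: {ChefID, Price, SupplierID, TableNo}.
Every FD has a superkey on the left, so the relation is in BCNF.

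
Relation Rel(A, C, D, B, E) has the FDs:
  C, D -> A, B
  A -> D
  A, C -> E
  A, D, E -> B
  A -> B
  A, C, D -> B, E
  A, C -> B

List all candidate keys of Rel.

No FD produces {C}, so it must be in every candidate key.
Closure of {A, C} is {A, B, C, D, E}, the whole schema; {A, C} is a candidate key.
Closure of {C, D} is {A, B, C, D, E}, the whole schema; {C, D} is a candidate key.
These are minimal and exhaustive — every other superkey contains one of them.

{A, C}, {C, D}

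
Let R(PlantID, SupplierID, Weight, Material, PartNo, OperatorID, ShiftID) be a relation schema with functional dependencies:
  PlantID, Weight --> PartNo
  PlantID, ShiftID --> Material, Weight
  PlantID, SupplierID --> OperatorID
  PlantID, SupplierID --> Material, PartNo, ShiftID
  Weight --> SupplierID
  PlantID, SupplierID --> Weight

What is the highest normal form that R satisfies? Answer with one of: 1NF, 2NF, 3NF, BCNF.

3NF

Candidate keys: {PlantID, ShiftID}, {PlantID, SupplierID}, {PlantID, Weight}. Prime attributes: {PlantID, ShiftID, SupplierID, Weight}.
For Weight --> SupplierID we have {Weight}⁺ = {SupplierID, Weight}; {Weight} is not a superkey, so BCNF fails.
But every attribute on its right side ({SupplierID}) is prime, and the same holds for every other non-superkey FD, so 3NF still holds.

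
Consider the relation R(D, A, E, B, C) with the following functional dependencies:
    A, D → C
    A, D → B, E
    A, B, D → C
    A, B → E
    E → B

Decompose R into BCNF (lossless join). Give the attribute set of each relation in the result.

{A, B, C, D}; {A, E}; {B, E}

Candidate key of the original relation: {A, D}.
In {A, B, C, D, E}, {A, B} is not a superkey ({A, B}⁺ restricted to this set is {A, B, E}), so split on A, B → E into {A, B, E} and {A, B, C, D}.
In {A, B, E}, {E} is not a superkey ({E}⁺ restricted to this set is {B, E}), so split on E → B into {B, E} and {A, E}.
{B, E}: every determinant is a superkey — BCNF.
{A, E}: every determinant is a superkey — BCNF.
{A, B, C, D}: every determinant is a superkey — BCNF.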